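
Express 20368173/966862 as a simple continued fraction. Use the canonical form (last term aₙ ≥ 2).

[21; 15, 11, 19, 14, 2, 10]

20368173 = 21·966862 + 64071
966862 = 15·64071 + 5797
64071 = 11·5797 + 304
5797 = 19·304 + 21
304 = 14·21 + 10
21 = 2·10 + 1
10 = 10·1 + 0  (stop)
So 20368173/966862 = [21; 15, 11, 19, 14, 2, 10].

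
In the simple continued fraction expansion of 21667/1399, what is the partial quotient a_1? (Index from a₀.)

2

21667 = 15·1399 + 682   →  a_0 = 15
1399 = 2·682 + 35   →  a_1 = 2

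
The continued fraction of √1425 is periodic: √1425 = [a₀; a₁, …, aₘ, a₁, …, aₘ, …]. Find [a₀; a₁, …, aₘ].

a₀ = ⌊√1425⌋ = 37.
With m₀=0, d₀=1 and mₖ₊₁ = dₖaₖ − mₖ, dₖ₊₁ = (n − mₖ₊₁²)/dₖ, aₖ₊₁ = ⌊(a₀+mₖ₊₁)/dₖ₊₁⌋:
  k=1: m=37, d=56, a=1
  k=2: m=19, d=19, a=2
  k=3: m=19, d=56, a=1
  k=4: m=37, d=1, a=74
d=1 and a=2a₀=74 at k=4, so the next step gives (m, d) = (37, 56) again — its k=1 value — and the period has length 4.

[37; 1, 2, 1, 74]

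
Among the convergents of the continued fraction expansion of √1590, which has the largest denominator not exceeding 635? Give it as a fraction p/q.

√1590 = [39; 1, 6, 1, 78, …] (period length 4).
Convergents:
  p_0/q_0 = 39/1
  p_1/q_1 = 40/1
  p_2/q_2 = 279/7
  p_3/q_3 = 319/8
  p_4/q_4 = 25161/631
  p_5/q_5 = 25480/639
q_4 = 631 ≤ 635 < 639 = q_5, so the answer is 25161/631.

25161/631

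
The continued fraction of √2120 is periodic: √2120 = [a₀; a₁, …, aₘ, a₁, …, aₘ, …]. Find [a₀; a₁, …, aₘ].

a₀ = ⌊√2120⌋ = 46.
With m₀=0, d₀=1 and mₖ₊₁ = dₖaₖ − mₖ, dₖ₊₁ = (n − mₖ₊₁²)/dₖ, aₖ₊₁ = ⌊(a₀+mₖ₊₁)/dₖ₊₁⌋:
  k=1: m=46, d=4, a=23
  k=2: m=46, d=1, a=92
d=1 and a=2a₀=92 at k=2, so the next step gives (m, d) = (46, 4) again — its k=1 value — and the period has length 2.

[46; 23, 92]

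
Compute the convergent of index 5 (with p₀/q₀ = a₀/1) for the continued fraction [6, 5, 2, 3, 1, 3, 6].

Using pₖ = aₖpₖ₋₁ + pₖ₋₂, qₖ = aₖqₖ₋₁ + qₖ₋₂ (with p₋₁=1, p₋₂=0, q₋₁=0, q₋₂=1):
  k=0: a=6, p=6, q=1
  k=1: a=5, p=31, q=5
  k=2: a=2, p=68, q=11
  k=3: a=3, p=235, q=38
  k=4: a=1, p=303, q=49
  k=5: a=3, p=1144, q=185

1144/185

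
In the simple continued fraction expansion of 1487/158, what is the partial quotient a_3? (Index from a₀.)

1487 = 9·158 + 65   →  a_0 = 9
158 = 2·65 + 28   →  a_1 = 2
65 = 2·28 + 9   →  a_2 = 2
28 = 3·9 + 1   →  a_3 = 3

3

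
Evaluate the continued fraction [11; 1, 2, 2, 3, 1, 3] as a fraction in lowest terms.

1370/117

Fold from the inside: start with 3/1.
  1 + 1/3 = 4/3
  3 + 3/4 = 15/4
  2 + 4/15 = 34/15
  2 + 15/34 = 83/34
  1 + 34/83 = 117/83
  11 + 83/117 = 1370/117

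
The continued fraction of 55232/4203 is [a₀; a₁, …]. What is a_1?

7

55232 = 13·4203 + 593   →  a_0 = 13
4203 = 7·593 + 52   →  a_1 = 7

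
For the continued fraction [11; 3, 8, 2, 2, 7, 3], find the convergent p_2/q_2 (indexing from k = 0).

283/25

Using pₖ = aₖpₖ₋₁ + pₖ₋₂, qₖ = aₖqₖ₋₁ + qₖ₋₂ (with p₋₁=1, p₋₂=0, q₋₁=0, q₋₂=1):
  k=0: a=11, p=11, q=1
  k=1: a=3, p=34, q=3
  k=2: a=8, p=283, q=25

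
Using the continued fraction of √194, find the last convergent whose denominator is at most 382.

5251/377

√194 = [13; 1, 12, 1, 26, …] (period length 4).
Convergents:
  p_0/q_0 = 13/1
  p_1/q_1 = 14/1
  p_2/q_2 = 181/13
  p_3/q_3 = 195/14
  p_4/q_4 = 5251/377
  p_5/q_5 = 5446/391
q_4 = 377 ≤ 382 < 391 = q_5, so the answer is 5251/377.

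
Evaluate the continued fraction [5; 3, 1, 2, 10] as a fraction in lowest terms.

601/114

Using pₖ = aₖpₖ₋₁ + pₖ₋₂ and qₖ = aₖqₖ₋₁ + qₖ₋₂:
  k=0: a=5, p=5, q=1
  k=1: a=3, p=16, q=3
  k=2: a=1, p=21, q=4
  k=3: a=2, p=58, q=11
  k=4: a=10, p=601, q=114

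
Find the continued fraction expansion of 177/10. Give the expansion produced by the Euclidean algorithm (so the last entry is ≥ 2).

177 = 17×10 + 7
10 = 1×7 + 3
7 = 2×3 + 1
3 = 3×1 + 0  (stop)
So 177/10 = [17; 1, 2, 3].

[17; 1, 2, 3]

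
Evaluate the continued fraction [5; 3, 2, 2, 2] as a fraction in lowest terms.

Using pₖ = aₖpₖ₋₁ + pₖ₋₂ and qₖ = aₖqₖ₋₁ + qₖ₋₂:
  k=0: a=5, p=5, q=1
  k=1: a=3, p=16, q=3
  k=2: a=2, p=37, q=7
  k=3: a=2, p=90, q=17
  k=4: a=2, p=217, q=41

217/41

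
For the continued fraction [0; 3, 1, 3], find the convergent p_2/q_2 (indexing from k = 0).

Using pₖ = aₖpₖ₋₁ + pₖ₋₂, qₖ = aₖqₖ₋₁ + qₖ₋₂ (with p₋₁=1, p₋₂=0, q₋₁=0, q₋₂=1):
  k=0: a=0, p=0, q=1
  k=1: a=3, p=1, q=3
  k=2: a=1, p=1, q=4

1/4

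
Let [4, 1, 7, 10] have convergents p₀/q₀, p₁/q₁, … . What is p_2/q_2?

39/8

Using pₖ = aₖpₖ₋₁ + pₖ₋₂, qₖ = aₖqₖ₋₁ + qₖ₋₂ (with p₋₁=1, p₋₂=0, q₋₁=0, q₋₂=1):
  k=0: a=4, p=4, q=1
  k=1: a=1, p=5, q=1
  k=2: a=7, p=39, q=8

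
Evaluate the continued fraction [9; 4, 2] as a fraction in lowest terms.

Fold from the inside: start with 2/1.
  4 + 1/2 = 9/2
  9 + 2/9 = 83/9

83/9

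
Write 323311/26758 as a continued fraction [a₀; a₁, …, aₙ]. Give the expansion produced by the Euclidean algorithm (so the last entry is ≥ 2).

[12; 12, 12, 2, 3, 1, 19]

323311 = 12*26758 + 2215
26758 = 12*2215 + 178
2215 = 12*178 + 79
178 = 2*79 + 20
79 = 3*20 + 19
20 = 1*19 + 1
19 = 19*1 + 0  (stop)
So 323311/26758 = [12; 12, 12, 2, 3, 1, 19].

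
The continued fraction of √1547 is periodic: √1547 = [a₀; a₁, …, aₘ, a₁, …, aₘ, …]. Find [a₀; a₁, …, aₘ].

a₀ = ⌊√1547⌋ = 39.
With m₀=0, d₀=1 and mₖ₊₁ = dₖaₖ − mₖ, dₖ₊₁ = (n − mₖ₊₁²)/dₖ, aₖ₊₁ = ⌊(a₀+mₖ₊₁)/dₖ₊₁⌋:
  k=1: m=39, d=26, a=3
  k=2: m=39, d=1, a=78
d=1 and a=2a₀=78 at k=2, so the next step gives (m, d) = (39, 26) again — its k=1 value — and the period has length 2.

[39; 3, 78]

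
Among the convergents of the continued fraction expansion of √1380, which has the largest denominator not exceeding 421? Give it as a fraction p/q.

6761/182

√1380 = [37; 6, 1, 2, 1, 6, 74, …] (period length 6).
Convergents:
  p_0/q_0 = 37/1
  p_1/q_1 = 223/6
  p_2/q_2 = 260/7
  p_3/q_3 = 743/20
  p_4/q_4 = 1003/27
  p_5/q_5 = 6761/182
  p_6/q_6 = 501317/13495
q_5 = 182 ≤ 421 < 13495 = q_6, so the answer is 6761/182.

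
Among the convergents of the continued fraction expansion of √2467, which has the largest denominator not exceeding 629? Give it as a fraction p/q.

√2467 = [49; 1, 2, 49, 2, 1, 98, …] (period length 6).
Convergents:
  p_0/q_0 = 49/1
  p_1/q_1 = 50/1
  p_2/q_2 = 149/3
  p_3/q_3 = 7351/148
  p_4/q_4 = 14851/299
  p_5/q_5 = 22202/447
  p_6/q_6 = 2190647/44105
q_5 = 447 ≤ 629 < 44105 = q_6, so the answer is 22202/447.

22202/447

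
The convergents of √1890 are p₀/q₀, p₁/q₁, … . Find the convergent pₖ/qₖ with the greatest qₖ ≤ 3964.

97469/2242

√1890 = [43; 2, 9, 6, 9, 2, 86, …] (period length 6).
Convergents:
  p_0/q_0 = 43/1
  p_1/q_1 = 87/2
  p_2/q_2 = 826/19
  p_3/q_3 = 5043/116
  p_4/q_4 = 46213/1063
  p_5/q_5 = 97469/2242
  p_6/q_6 = 8428547/193875
q_5 = 2242 ≤ 3964 < 193875 = q_6, so the answer is 97469/2242.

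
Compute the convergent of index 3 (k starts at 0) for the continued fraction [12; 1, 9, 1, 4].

142/11

Using pₖ = aₖpₖ₋₁ + pₖ₋₂, qₖ = aₖqₖ₋₁ + qₖ₋₂ (with p₋₁=1, p₋₂=0, q₋₁=0, q₋₂=1):
  k=0: a=12, p=12, q=1
  k=1: a=1, p=13, q=1
  k=2: a=9, p=129, q=10
  k=3: a=1, p=142, q=11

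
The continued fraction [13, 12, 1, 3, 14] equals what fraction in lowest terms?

9508/727

Using pₖ = aₖpₖ₋₁ + pₖ₋₂ and qₖ = aₖqₖ₋₁ + qₖ₋₂:
  k=0: a=13, p=13, q=1
  k=1: a=12, p=157, q=12
  k=2: a=1, p=170, q=13
  k=3: a=3, p=667, q=51
  k=4: a=14, p=9508, q=727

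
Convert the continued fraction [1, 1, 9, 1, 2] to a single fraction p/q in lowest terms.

Fold from the inside: start with 2/1.
  1 + 1/2 = 3/2
  9 + 2/3 = 29/3
  1 + 3/29 = 32/29
  1 + 29/32 = 61/32

61/32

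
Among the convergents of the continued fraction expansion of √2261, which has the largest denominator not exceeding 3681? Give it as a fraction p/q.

√2261 = [47; 1, 1, 4, 1, 1, 94, …] (period length 6).
Convergents:
  p_0/q_0 = 47/1
  p_1/q_1 = 48/1
  p_2/q_2 = 95/2
  p_3/q_3 = 428/9
  p_4/q_4 = 523/11
  p_5/q_5 = 951/20
  p_6/q_6 = 89917/1891
  p_7/q_7 = 90868/1911
  p_8/q_8 = 180785/3802
q_7 = 1911 ≤ 3681 < 3802 = q_8, so the answer is 90868/1911.

90868/1911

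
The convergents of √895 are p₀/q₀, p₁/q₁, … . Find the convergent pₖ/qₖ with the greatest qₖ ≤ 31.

√895 = [29; 1, 10, 1, 58, …] (period length 4).
Convergents:
  p_0/q_0 = 29/1
  p_1/q_1 = 30/1
  p_2/q_2 = 329/11
  p_3/q_3 = 359/12
  p_4/q_4 = 21151/707
q_3 = 12 ≤ 31 < 707 = q_4, so the answer is 359/12.

359/12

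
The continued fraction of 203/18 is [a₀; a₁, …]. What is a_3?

1

203 = 11·18 + 5   →  a_0 = 11
18 = 3·5 + 3   →  a_1 = 3
5 = 1·3 + 2   →  a_2 = 1
3 = 1·2 + 1   →  a_3 = 1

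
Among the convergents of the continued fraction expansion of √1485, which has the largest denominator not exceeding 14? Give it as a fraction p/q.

√1485 = [38; 1, 1, 6, 1, 1, 76, …] (period length 6).
Convergents:
  p_0/q_0 = 38/1
  p_1/q_1 = 39/1
  p_2/q_2 = 77/2
  p_3/q_3 = 501/13
  p_4/q_4 = 578/15
q_3 = 13 ≤ 14 < 15 = q_4, so the answer is 501/13.

501/13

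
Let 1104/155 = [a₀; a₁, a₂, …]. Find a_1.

1104 = 7·155 + 19   →  a_0 = 7
155 = 8·19 + 3   →  a_1 = 8

8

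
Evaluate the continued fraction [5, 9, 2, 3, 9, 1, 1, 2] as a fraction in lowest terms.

Fold from the inside: start with 2/1.
  1 + 1/2 = 3/2
  1 + 2/3 = 5/3
  9 + 3/5 = 48/5
  3 + 5/48 = 149/48
  2 + 48/149 = 346/149
  9 + 149/346 = 3263/346
  5 + 346/3263 = 16661/3263

16661/3263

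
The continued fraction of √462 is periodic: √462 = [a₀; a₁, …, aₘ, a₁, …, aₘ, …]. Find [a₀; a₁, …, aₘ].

[21; 2, 42]

a₀ = ⌊√462⌋ = 21.
With m₀=0, d₀=1 and mₖ₊₁ = dₖaₖ − mₖ, dₖ₊₁ = (n − mₖ₊₁²)/dₖ, aₖ₊₁ = ⌊(a₀+mₖ₊₁)/dₖ₊₁⌋:
  k=1: m=21, d=21, a=2
  k=2: m=21, d=1, a=42
d=1 and a=2a₀=42 at k=2, so the next step gives (m, d) = (21, 21) again — its k=1 value — and the period has length 2.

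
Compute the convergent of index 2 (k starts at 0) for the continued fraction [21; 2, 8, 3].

365/17

Using pₖ = aₖpₖ₋₁ + pₖ₋₂, qₖ = aₖqₖ₋₁ + qₖ₋₂ (with p₋₁=1, p₋₂=0, q₋₁=0, q₋₂=1):
  k=0: a=21, p=21, q=1
  k=1: a=2, p=43, q=2
  k=2: a=8, p=365, q=17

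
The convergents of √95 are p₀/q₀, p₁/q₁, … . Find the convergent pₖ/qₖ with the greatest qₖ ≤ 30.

√95 = [9; 1, 2, 1, 18, …] (period length 4).
Convergents:
  p_0/q_0 = 9/1
  p_1/q_1 = 10/1
  p_2/q_2 = 29/3
  p_3/q_3 = 39/4
  p_4/q_4 = 731/75
q_3 = 4 ≤ 30 < 75 = q_4, so the answer is 39/4.

39/4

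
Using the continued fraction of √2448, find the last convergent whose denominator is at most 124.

2177/44

√2448 = [49; 2, 10, 2, 98, …] (period length 4).
Convergents:
  p_0/q_0 = 49/1
  p_1/q_1 = 99/2
  p_2/q_2 = 1039/21
  p_3/q_3 = 2177/44
  p_4/q_4 = 214385/4333
q_3 = 44 ≤ 124 < 4333 = q_4, so the answer is 2177/44.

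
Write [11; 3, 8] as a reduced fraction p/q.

Using pₖ = aₖpₖ₋₁ + pₖ₋₂ and qₖ = aₖqₖ₋₁ + qₖ₋₂:
  k=0: a=11, p=11, q=1
  k=1: a=3, p=34, q=3
  k=2: a=8, p=283, q=25

283/25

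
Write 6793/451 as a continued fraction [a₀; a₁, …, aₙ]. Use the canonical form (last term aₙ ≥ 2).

[15; 16, 9, 3]

6793 = 15*451 + 28
451 = 16*28 + 3
28 = 9*3 + 1
3 = 3*1 + 0  (stop)
So 6793/451 = [15; 16, 9, 3].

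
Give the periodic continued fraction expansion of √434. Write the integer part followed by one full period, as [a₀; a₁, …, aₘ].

[20; 1, 4, 1, 40]

a₀ = ⌊√434⌋ = 20.
With m₀=0, d₀=1 and mₖ₊₁ = dₖaₖ − mₖ, dₖ₊₁ = (n − mₖ₊₁²)/dₖ, aₖ₊₁ = ⌊(a₀+mₖ₊₁)/dₖ₊₁⌋:
  k=1: m=20, d=34, a=1
  k=2: m=14, d=7, a=4
  k=3: m=14, d=34, a=1
  k=4: m=20, d=1, a=40
d=1 and a=2a₀=40 at k=4, so the next step gives (m, d) = (20, 34) again — its k=1 value — and the period has length 4.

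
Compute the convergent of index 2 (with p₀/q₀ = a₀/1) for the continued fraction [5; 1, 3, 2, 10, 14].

Using pₖ = aₖpₖ₋₁ + pₖ₋₂, qₖ = aₖqₖ₋₁ + qₖ₋₂ (with p₋₁=1, p₋₂=0, q₋₁=0, q₋₂=1):
  k=0: a=5, p=5, q=1
  k=1: a=1, p=6, q=1
  k=2: a=3, p=23, q=4

23/4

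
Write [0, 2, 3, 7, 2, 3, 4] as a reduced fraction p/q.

Fold from the inside: start with 4/1.
  3 + 1/4 = 13/4
  2 + 4/13 = 30/13
  7 + 13/30 = 223/30
  3 + 30/223 = 699/223
  2 + 223/699 = 1621/699
  0 + 699/1621 = 699/1621

699/1621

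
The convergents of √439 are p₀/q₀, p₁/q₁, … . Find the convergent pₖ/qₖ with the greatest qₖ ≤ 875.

√439 = [20; 1, 19, 1, 40, …] (period length 4).
Convergents:
  p_0/q_0 = 20/1
  p_1/q_1 = 21/1
  p_2/q_2 = 419/20
  p_3/q_3 = 440/21
  p_4/q_4 = 18019/860
  p_5/q_5 = 18459/881
q_4 = 860 ≤ 875 < 881 = q_5, so the answer is 18019/860.

18019/860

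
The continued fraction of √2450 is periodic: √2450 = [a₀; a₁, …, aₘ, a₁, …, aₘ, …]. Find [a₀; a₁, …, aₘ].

a₀ = ⌊√2450⌋ = 49.
With m₀=0, d₀=1 and mₖ₊₁ = dₖaₖ − mₖ, dₖ₊₁ = (n − mₖ₊₁²)/dₖ, aₖ₊₁ = ⌊(a₀+mₖ₊₁)/dₖ₊₁⌋:
  k=1: m=49, d=49, a=2
  k=2: m=49, d=1, a=98
d=1 and a=2a₀=98 at k=2, so the next step gives (m, d) = (49, 49) again — its k=1 value — and the period has length 2.

[49; 2, 98]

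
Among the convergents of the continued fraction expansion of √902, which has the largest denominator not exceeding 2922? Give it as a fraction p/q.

54090/1801

√902 = [30; 30, 60, …] (period length 2).
Convergents:
  p_0/q_0 = 30/1
  p_1/q_1 = 901/30
  p_2/q_2 = 54090/1801
  p_3/q_3 = 1623601/54060
q_2 = 1801 ≤ 2922 < 54060 = q_3, so the answer is 54090/1801.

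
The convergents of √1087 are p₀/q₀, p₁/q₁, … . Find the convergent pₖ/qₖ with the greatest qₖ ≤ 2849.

71775/2177

√1087 = [32; 1, 31, 1, 64, …] (period length 4).
Convergents:
  p_0/q_0 = 32/1
  p_1/q_1 = 33/1
  p_2/q_2 = 1055/32
  p_3/q_3 = 1088/33
  p_4/q_4 = 70687/2144
  p_5/q_5 = 71775/2177
  p_6/q_6 = 2295712/69631
q_5 = 2177 ≤ 2849 < 69631 = q_6, so the answer is 71775/2177.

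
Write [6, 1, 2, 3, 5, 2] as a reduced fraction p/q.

Using pₖ = aₖpₖ₋₁ + pₖ₋₂ and qₖ = aₖqₖ₋₁ + qₖ₋₂:
  k=0: a=6, p=6, q=1
  k=1: a=1, p=7, q=1
  k=2: a=2, p=20, q=3
  k=3: a=3, p=67, q=10
  k=4: a=5, p=355, q=53
  k=5: a=2, p=777, q=116

777/116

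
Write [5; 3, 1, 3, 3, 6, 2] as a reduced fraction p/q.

3512/667

Fold from the inside: start with 2/1.
  6 + 1/2 = 13/2
  3 + 2/13 = 41/13
  3 + 13/41 = 136/41
  1 + 41/136 = 177/136
  3 + 136/177 = 667/177
  5 + 177/667 = 3512/667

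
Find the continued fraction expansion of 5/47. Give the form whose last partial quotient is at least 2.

5 = 0×47 + 5
47 = 9×5 + 2
5 = 2×2 + 1
2 = 2×1 + 0  (stop)
So 5/47 = [0; 9, 2, 2].

[0; 9, 2, 2]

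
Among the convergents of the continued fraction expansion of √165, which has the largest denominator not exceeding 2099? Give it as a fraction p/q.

26808/2087

√165 = [12; 1, 5, 2, 5, 1, 24, …] (period length 6).
Convergents:
  p_0/q_0 = 12/1
  p_1/q_1 = 13/1
  p_2/q_2 = 77/6
  p_3/q_3 = 167/13
  p_4/q_4 = 912/71
  p_5/q_5 = 1079/84
  p_6/q_6 = 26808/2087
  p_7/q_7 = 27887/2171
q_6 = 2087 ≤ 2099 < 2171 = q_7, so the answer is 26808/2087.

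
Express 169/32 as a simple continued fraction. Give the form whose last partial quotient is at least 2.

169 = 5*32 + 9
32 = 3*9 + 5
9 = 1*5 + 4
5 = 1*4 + 1
4 = 4*1 + 0  (stop)
So 169/32 = [5; 3, 1, 1, 4].

[5; 3, 1, 1, 4]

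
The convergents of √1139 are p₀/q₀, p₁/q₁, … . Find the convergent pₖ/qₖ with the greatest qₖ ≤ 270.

9011/267

√1139 = [33; 1, 2, 1, 66, …] (period length 4).
Convergents:
  p_0/q_0 = 33/1
  p_1/q_1 = 34/1
  p_2/q_2 = 101/3
  p_3/q_3 = 135/4
  p_4/q_4 = 9011/267
  p_5/q_5 = 9146/271
q_4 = 267 ≤ 270 < 271 = q_5, so the answer is 9011/267.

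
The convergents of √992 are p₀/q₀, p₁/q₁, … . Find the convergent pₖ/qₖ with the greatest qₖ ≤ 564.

7937/252

√992 = [31; 2, 62, …] (period length 2).
Convergents:
  p_0/q_0 = 31/1
  p_1/q_1 = 63/2
  p_2/q_2 = 3937/125
  p_3/q_3 = 7937/252
  p_4/q_4 = 496031/15749
q_3 = 252 ≤ 564 < 15749 = q_4, so the answer is 7937/252.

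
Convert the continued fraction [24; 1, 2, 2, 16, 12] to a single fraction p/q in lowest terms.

Fold from the inside: start with 12/1.
  16 + 1/12 = 193/12
  2 + 12/193 = 398/193
  2 + 193/398 = 989/398
  1 + 398/989 = 1387/989
  24 + 989/1387 = 34277/1387

34277/1387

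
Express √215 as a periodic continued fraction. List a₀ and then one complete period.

[14; 1, 1, 1, 28]

a₀ = ⌊√215⌋ = 14.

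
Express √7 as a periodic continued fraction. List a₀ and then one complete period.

[2; 1, 1, 1, 4]

a₀ = ⌊√7⌋ = 2.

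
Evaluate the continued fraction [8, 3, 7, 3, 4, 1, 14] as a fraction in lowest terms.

45221/5436

Fold from the inside: start with 14/1.
  1 + 1/14 = 15/14
  4 + 14/15 = 74/15
  3 + 15/74 = 237/74
  7 + 74/237 = 1733/237
  3 + 237/1733 = 5436/1733
  8 + 1733/5436 = 45221/5436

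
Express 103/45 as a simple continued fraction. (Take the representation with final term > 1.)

[2; 3, 2, 6]

103 = 2·45 + 13
45 = 3·13 + 6
13 = 2·6 + 1
6 = 6·1 + 0  (stop)
So 103/45 = [2; 3, 2, 6].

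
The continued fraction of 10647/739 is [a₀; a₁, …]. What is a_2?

10647 = 14·739 + 301   →  a_0 = 14
739 = 2·301 + 137   →  a_1 = 2
301 = 2·137 + 27   →  a_2 = 2

2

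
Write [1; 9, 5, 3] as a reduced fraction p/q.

163/147

Using pₖ = aₖpₖ₋₁ + pₖ₋₂ and qₖ = aₖqₖ₋₁ + qₖ₋₂:
  k=0: a=1, p=1, q=1
  k=1: a=9, p=10, q=9
  k=2: a=5, p=51, q=46
  k=3: a=3, p=163, q=147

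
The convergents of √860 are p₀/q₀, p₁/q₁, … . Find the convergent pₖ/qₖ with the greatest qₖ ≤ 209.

3871/132

√860 = [29; 3, 14, 3, 58, …] (period length 4).
Convergents:
  p_0/q_0 = 29/1
  p_1/q_1 = 88/3
  p_2/q_2 = 1261/43
  p_3/q_3 = 3871/132
  p_4/q_4 = 225779/7699
q_3 = 132 ≤ 209 < 7699 = q_4, so the answer is 3871/132.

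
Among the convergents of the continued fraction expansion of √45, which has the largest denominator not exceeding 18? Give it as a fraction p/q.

114/17

√45 = [6; 1, 2, 2, 2, 1, 12, …] (period length 6).
Convergents:
  p_0/q_0 = 6/1
  p_1/q_1 = 7/1
  p_2/q_2 = 20/3
  p_3/q_3 = 47/7
  p_4/q_4 = 114/17
  p_5/q_5 = 161/24
q_4 = 17 ≤ 18 < 24 = q_5, so the answer is 114/17.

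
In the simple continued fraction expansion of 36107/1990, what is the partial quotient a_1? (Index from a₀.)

36107 = 18·1990 + 287   →  a_0 = 18
1990 = 6·287 + 268   →  a_1 = 6

6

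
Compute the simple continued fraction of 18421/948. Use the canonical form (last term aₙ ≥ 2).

[19; 2, 3, 6, 1, 5, 3]

18421 = 19*948 + 409
948 = 2*409 + 130
409 = 3*130 + 19
130 = 6*19 + 16
19 = 1*16 + 3
16 = 5*3 + 1
3 = 3*1 + 0  (stop)
So 18421/948 = [19; 2, 3, 6, 1, 5, 3].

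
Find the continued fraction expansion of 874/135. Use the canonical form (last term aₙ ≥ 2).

874 = 6*135 + 64
135 = 2*64 + 7
64 = 9*7 + 1
7 = 7*1 + 0  (stop)
So 874/135 = [6; 2, 9, 7].

[6; 2, 9, 7]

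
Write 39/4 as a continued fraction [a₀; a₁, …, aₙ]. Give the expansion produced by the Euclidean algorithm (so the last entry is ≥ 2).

39 = 9·4 + 3
4 = 1·3 + 1
3 = 3·1 + 0  (stop)
So 39/4 = [9; 1, 3].

[9; 1, 3]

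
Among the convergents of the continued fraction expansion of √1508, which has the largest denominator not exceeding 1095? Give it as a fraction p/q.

18135/467

√1508 = [38; 1, 4, 1, 76, …] (period length 4).
Convergents:
  p_0/q_0 = 38/1
  p_1/q_1 = 39/1
  p_2/q_2 = 194/5
  p_3/q_3 = 233/6
  p_4/q_4 = 17902/461
  p_5/q_5 = 18135/467
  p_6/q_6 = 90442/2329
q_5 = 467 ≤ 1095 < 2329 = q_6, so the answer is 18135/467.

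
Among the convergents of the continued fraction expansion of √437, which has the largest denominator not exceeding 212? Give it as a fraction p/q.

4160/199

√437 = [20; 1, 9, 2, 9, 1, 40, …] (period length 6).
Convergents:
  p_0/q_0 = 20/1
  p_1/q_1 = 21/1
  p_2/q_2 = 209/10
  p_3/q_3 = 439/21
  p_4/q_4 = 4160/199
  p_5/q_5 = 4599/220
q_4 = 199 ≤ 212 < 220 = q_5, so the answer is 4160/199.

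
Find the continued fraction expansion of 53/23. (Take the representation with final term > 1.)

53 = 2*23 + 7
23 = 3*7 + 2
7 = 3*2 + 1
2 = 2*1 + 0  (stop)
So 53/23 = [2; 3, 3, 2].

[2; 3, 3, 2]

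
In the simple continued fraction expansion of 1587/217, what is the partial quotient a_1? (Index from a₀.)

3

1587 = 7·217 + 68   →  a_0 = 7
217 = 3·68 + 13   →  a_1 = 3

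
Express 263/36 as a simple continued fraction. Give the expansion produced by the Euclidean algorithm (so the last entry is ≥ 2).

263 = 7*36 + 11
36 = 3*11 + 3
11 = 3*3 + 2
3 = 1*2 + 1
2 = 2*1 + 0  (stop)
So 263/36 = [7; 3, 3, 1, 2].

[7; 3, 3, 1, 2]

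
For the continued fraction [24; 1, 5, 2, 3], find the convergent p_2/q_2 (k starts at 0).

149/6

Using pₖ = aₖpₖ₋₁ + pₖ₋₂, qₖ = aₖqₖ₋₁ + qₖ₋₂ (with p₋₁=1, p₋₂=0, q₋₁=0, q₋₂=1):
  k=0: a=24, p=24, q=1
  k=1: a=1, p=25, q=1
  k=2: a=5, p=149, q=6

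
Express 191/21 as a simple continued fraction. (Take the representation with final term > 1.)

191 = 9*21 + 2
21 = 10*2 + 1
2 = 2*1 + 0  (stop)
So 191/21 = [9; 10, 2].

[9; 10, 2]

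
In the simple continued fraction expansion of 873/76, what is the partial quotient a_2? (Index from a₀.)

18

873 = 11·76 + 37   →  a_0 = 11
76 = 2·37 + 2   →  a_1 = 2
37 = 18·2 + 1   →  a_2 = 18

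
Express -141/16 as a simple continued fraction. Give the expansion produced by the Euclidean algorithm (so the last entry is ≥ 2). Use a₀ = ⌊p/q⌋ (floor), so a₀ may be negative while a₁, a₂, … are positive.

[-9; 5, 3]

-141 = -9×16 + 3
16 = 5×3 + 1
3 = 3×1 + 0  (stop)
So -141/16 = [-9; 5, 3].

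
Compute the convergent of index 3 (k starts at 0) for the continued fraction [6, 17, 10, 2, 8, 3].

Using pₖ = aₖpₖ₋₁ + pₖ₋₂, qₖ = aₖqₖ₋₁ + qₖ₋₂ (with p₋₁=1, p₋₂=0, q₋₁=0, q₋₂=1):
  k=0: a=6, p=6, q=1
  k=1: a=17, p=103, q=17
  k=2: a=10, p=1036, q=171
  k=3: a=2, p=2175, q=359

2175/359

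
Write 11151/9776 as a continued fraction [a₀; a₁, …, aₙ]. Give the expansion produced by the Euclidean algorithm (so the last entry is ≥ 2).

11151 = 1×9776 + 1375
9776 = 7×1375 + 151
1375 = 9×151 + 16
151 = 9×16 + 7
16 = 2×7 + 2
7 = 3×2 + 1
2 = 2×1 + 0  (stop)
So 11151/9776 = [1; 7, 9, 9, 2, 3, 2].

[1; 7, 9, 9, 2, 3, 2]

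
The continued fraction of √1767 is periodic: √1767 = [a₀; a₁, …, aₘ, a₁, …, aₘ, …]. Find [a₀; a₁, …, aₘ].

a₀ = ⌊√1767⌋ = 42.

[42; 28, 84]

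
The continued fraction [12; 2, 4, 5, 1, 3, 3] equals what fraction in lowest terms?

Using pₖ = aₖpₖ₋₁ + pₖ₋₂ and qₖ = aₖqₖ₋₁ + qₖ₋₂:
  k=0: a=12, p=12, q=1
  k=1: a=2, p=25, q=2
  k=2: a=4, p=112, q=9
  k=3: a=5, p=585, q=47
  k=4: a=1, p=697, q=56
  k=5: a=3, p=2676, q=215
  k=6: a=3, p=8725, q=701

8725/701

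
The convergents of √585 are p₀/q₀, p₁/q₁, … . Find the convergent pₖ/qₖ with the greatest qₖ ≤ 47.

√585 = [24; 5, 2, 1, 4, 1, 2, 5, 48, …] (period length 8).
Convergents:
  p_0/q_0 = 24/1
  p_1/q_1 = 121/5
  p_2/q_2 = 266/11
  p_3/q_3 = 387/16
  p_4/q_4 = 1814/75
q_3 = 16 ≤ 47 < 75 = q_4, so the answer is 387/16.

387/16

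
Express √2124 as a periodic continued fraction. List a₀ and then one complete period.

[46; 11, 1, 1, 22, 1, 1, 11, 92]

a₀ = ⌊√2124⌋ = 46.
With m₀=0, d₀=1 and mₖ₊₁ = dₖaₖ − mₖ, dₖ₊₁ = (n − mₖ₊₁²)/dₖ, aₖ₊₁ = ⌊(a₀+mₖ₊₁)/dₖ₊₁⌋:
  k=1: m=46, d=8, a=11
  k=2: m=42, d=45, a=1
  k=3: m=3, d=47, a=1
  k=4: m=44, d=4, a=22
  k=5: m=44, d=47, a=1
  k=6: m=3, d=45, a=1
  k=7: m=42, d=8, a=11
  k=8: m=46, d=1, a=92
d=1 and a=2a₀=92 at k=8, so the next step gives (m, d) = (46, 8) again — its k=1 value — and the period has length 8.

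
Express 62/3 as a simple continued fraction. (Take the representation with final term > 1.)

62 = 20·3 + 2
3 = 1·2 + 1
2 = 2·1 + 0  (stop)
So 62/3 = [20; 1, 2].

[20; 1, 2]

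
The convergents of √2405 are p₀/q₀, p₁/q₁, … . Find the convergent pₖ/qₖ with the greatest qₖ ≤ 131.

2403/49

√2405 = [49; 24, 1, 1, 24, 98, …] (period length 5).
Convergents:
  p_0/q_0 = 49/1
  p_1/q_1 = 1177/24
  p_2/q_2 = 1226/25
  p_3/q_3 = 2403/49
  p_4/q_4 = 58898/1201
q_3 = 49 ≤ 131 < 1201 = q_4, so the answer is 2403/49.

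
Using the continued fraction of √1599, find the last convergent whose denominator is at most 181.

3199/80

√1599 = [39; 1, 78, …] (period length 2).
Convergents:
  p_0/q_0 = 39/1
  p_1/q_1 = 40/1
  p_2/q_2 = 3159/79
  p_3/q_3 = 3199/80
  p_4/q_4 = 252681/6319
q_3 = 80 ≤ 181 < 6319 = q_4, so the answer is 3199/80.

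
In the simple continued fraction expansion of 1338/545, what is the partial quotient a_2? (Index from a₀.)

1338 = 2·545 + 248   →  a_0 = 2
545 = 2·248 + 49   →  a_1 = 2
248 = 5·49 + 3   →  a_2 = 5

5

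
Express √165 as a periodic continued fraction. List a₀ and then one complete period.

a₀ = ⌊√165⌋ = 12.
With m₀=0, d₀=1 and mₖ₊₁ = dₖaₖ − mₖ, dₖ₊₁ = (n − mₖ₊₁²)/dₖ, aₖ₊₁ = ⌊(a₀+mₖ₊₁)/dₖ₊₁⌋:
  k=1: m=12, d=21, a=1
  k=2: m=9, d=4, a=5
  k=3: m=11, d=11, a=2
  k=4: m=11, d=4, a=5
  k=5: m=9, d=21, a=1
  k=6: m=12, d=1, a=24
d=1 and a=2a₀=24 at k=6, so the next step gives (m, d) = (12, 21) again — its k=1 value — and the period has length 6.

[12; 1, 5, 2, 5, 1, 24]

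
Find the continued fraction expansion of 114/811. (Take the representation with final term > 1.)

114 = 0*811 + 114
811 = 7*114 + 13
114 = 8*13 + 10
13 = 1*10 + 3
10 = 3*3 + 1
3 = 3*1 + 0  (stop)
So 114/811 = [0; 7, 8, 1, 3, 3].

[0; 7, 8, 1, 3, 3]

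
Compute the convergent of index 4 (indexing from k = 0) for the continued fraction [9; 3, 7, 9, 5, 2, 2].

9570/1027

Using pₖ = aₖpₖ₋₁ + pₖ₋₂, qₖ = aₖqₖ₋₁ + qₖ₋₂ (with p₋₁=1, p₋₂=0, q₋₁=0, q₋₂=1):
  k=0: a=9, p=9, q=1
  k=1: a=3, p=28, q=3
  k=2: a=7, p=205, q=22
  k=3: a=9, p=1873, q=201
  k=4: a=5, p=9570, q=1027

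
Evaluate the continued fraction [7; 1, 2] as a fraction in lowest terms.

23/3

Fold from the inside: start with 2/1.
  1 + 1/2 = 3/2
  7 + 2/3 = 23/3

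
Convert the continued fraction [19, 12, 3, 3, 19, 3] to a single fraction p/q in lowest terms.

Fold from the inside: start with 3/1.
  19 + 1/3 = 58/3
  3 + 3/58 = 177/58
  3 + 58/177 = 589/177
  12 + 177/589 = 7245/589
  19 + 589/7245 = 138244/7245

138244/7245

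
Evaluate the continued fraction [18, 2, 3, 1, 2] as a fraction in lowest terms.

461/25

Using pₖ = aₖpₖ₋₁ + pₖ₋₂ and qₖ = aₖqₖ₋₁ + qₖ₋₂:
  k=0: a=18, p=18, q=1
  k=1: a=2, p=37, q=2
  k=2: a=3, p=129, q=7
  k=3: a=1, p=166, q=9
  k=4: a=2, p=461, q=25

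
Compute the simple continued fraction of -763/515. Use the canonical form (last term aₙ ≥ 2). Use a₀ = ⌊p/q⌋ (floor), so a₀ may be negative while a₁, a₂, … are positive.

[-2; 1, 1, 13, 19]

-763 = -2×515 + 267
515 = 1×267 + 248
267 = 1×248 + 19
248 = 13×19 + 1
19 = 19×1 + 0  (stop)
So -763/515 = [-2; 1, 1, 13, 19].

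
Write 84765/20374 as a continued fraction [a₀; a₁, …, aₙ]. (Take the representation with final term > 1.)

84765 = 4*20374 + 3269
20374 = 6*3269 + 760
3269 = 4*760 + 229
760 = 3*229 + 73
229 = 3*73 + 10
73 = 7*10 + 3
10 = 3*3 + 1
3 = 3*1 + 0  (stop)
So 84765/20374 = [4; 6, 4, 3, 3, 7, 3, 3].

[4; 6, 4, 3, 3, 7, 3, 3]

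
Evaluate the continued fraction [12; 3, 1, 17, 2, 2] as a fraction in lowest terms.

Using pₖ = aₖpₖ₋₁ + pₖ₋₂ and qₖ = aₖqₖ₋₁ + qₖ₋₂:
  k=0: a=12, p=12, q=1
  k=1: a=3, p=37, q=3
  k=2: a=1, p=49, q=4
  k=3: a=17, p=870, q=71
  k=4: a=2, p=1789, q=146
  k=5: a=2, p=4448, q=363

4448/363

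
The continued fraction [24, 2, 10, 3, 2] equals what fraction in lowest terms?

3696/151

Using pₖ = aₖpₖ₋₁ + pₖ₋₂ and qₖ = aₖqₖ₋₁ + qₖ₋₂:
  k=0: a=24, p=24, q=1
  k=1: a=2, p=49, q=2
  k=2: a=10, p=514, q=21
  k=3: a=3, p=1591, q=65
  k=4: a=2, p=3696, q=151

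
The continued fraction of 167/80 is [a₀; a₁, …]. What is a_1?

167 = 2·80 + 7   →  a_0 = 2
80 = 11·7 + 3   →  a_1 = 11

11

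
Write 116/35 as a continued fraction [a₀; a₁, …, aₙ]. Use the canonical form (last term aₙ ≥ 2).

116 = 3*35 + 11
35 = 3*11 + 2
11 = 5*2 + 1
2 = 2*1 + 0  (stop)
So 116/35 = [3; 3, 5, 2].

[3; 3, 5, 2]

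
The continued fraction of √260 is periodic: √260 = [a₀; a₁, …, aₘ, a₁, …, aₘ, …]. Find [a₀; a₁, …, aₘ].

a₀ = ⌊√260⌋ = 16.
With m₀=0, d₀=1 and mₖ₊₁ = dₖaₖ − mₖ, dₖ₊₁ = (n − mₖ₊₁²)/dₖ, aₖ₊₁ = ⌊(a₀+mₖ₊₁)/dₖ₊₁⌋:
  k=1: m=16, d=4, a=8
  k=2: m=16, d=1, a=32
d=1 and a=2a₀=32 at k=2, so the next step gives (m, d) = (16, 4) again — its k=1 value — and the period has length 2.

[16; 8, 32]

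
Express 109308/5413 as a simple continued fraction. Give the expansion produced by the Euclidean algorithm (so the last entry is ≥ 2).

109308 = 20×5413 + 1048
5413 = 5×1048 + 173
1048 = 6×173 + 10
173 = 17×10 + 3
10 = 3×3 + 1
3 = 3×1 + 0  (stop)
So 109308/5413 = [20; 5, 6, 17, 3, 3].

[20; 5, 6, 17, 3, 3]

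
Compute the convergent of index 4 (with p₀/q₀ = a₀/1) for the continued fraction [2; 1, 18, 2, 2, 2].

286/97

Using pₖ = aₖpₖ₋₁ + pₖ₋₂, qₖ = aₖqₖ₋₁ + qₖ₋₂ (with p₋₁=1, p₋₂=0, q₋₁=0, q₋₂=1):
  k=0: a=2, p=2, q=1
  k=1: a=1, p=3, q=1
  k=2: a=18, p=56, q=19
  k=3: a=2, p=115, q=39
  k=4: a=2, p=286, q=97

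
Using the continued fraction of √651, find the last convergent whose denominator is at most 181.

√651 = [25; 1, 1, 16, 1, 1, 50, …] (period length 6).
Convergents:
  p_0/q_0 = 25/1
  p_1/q_1 = 26/1
  p_2/q_2 = 51/2
  p_3/q_3 = 842/33
  p_4/q_4 = 893/35
  p_5/q_5 = 1735/68
  p_6/q_6 = 87643/3435
q_5 = 68 ≤ 181 < 3435 = q_6, so the answer is 1735/68.

1735/68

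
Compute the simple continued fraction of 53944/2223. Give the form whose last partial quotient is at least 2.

53944 = 24·2223 + 592
2223 = 3·592 + 447
592 = 1·447 + 145
447 = 3·145 + 12
145 = 12·12 + 1
12 = 12·1 + 0  (stop)
So 53944/2223 = [24; 3, 1, 3, 12, 12].

[24; 3, 1, 3, 12, 12]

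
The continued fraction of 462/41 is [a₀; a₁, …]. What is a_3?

462 = 11·41 + 11   →  a_0 = 11
41 = 3·11 + 8   →  a_1 = 3
11 = 1·8 + 3   →  a_2 = 1
8 = 2·3 + 2   →  a_3 = 2

2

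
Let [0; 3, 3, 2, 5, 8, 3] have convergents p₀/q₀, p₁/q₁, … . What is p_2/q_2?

Using pₖ = aₖpₖ₋₁ + pₖ₋₂, qₖ = aₖqₖ₋₁ + qₖ₋₂ (with p₋₁=1, p₋₂=0, q₋₁=0, q₋₂=1):
  k=0: a=0, p=0, q=1
  k=1: a=3, p=1, q=3
  k=2: a=3, p=3, q=10

3/10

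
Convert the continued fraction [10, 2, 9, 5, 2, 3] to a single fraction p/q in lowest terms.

7709/736

Fold from the inside: start with 3/1.
  2 + 1/3 = 7/3
  5 + 3/7 = 38/7
  9 + 7/38 = 349/38
  2 + 38/349 = 736/349
  10 + 349/736 = 7709/736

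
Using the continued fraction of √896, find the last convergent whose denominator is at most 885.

26461/884

√896 = [29; 1, 13, 1, 58, …] (period length 4).
Convergents:
  p_0/q_0 = 29/1
  p_1/q_1 = 30/1
  p_2/q_2 = 419/14
  p_3/q_3 = 449/15
  p_4/q_4 = 26461/884
  p_5/q_5 = 26910/899
q_4 = 884 ≤ 885 < 899 = q_5, so the answer is 26461/884.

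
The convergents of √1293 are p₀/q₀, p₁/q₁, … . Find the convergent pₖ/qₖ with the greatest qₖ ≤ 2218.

√1293 = [35; 1, 22, 1, 70, …] (period length 4).
Convergents:
  p_0/q_0 = 35/1
  p_1/q_1 = 36/1
  p_2/q_2 = 827/23
  p_3/q_3 = 863/24
  p_4/q_4 = 61237/1703
  p_5/q_5 = 62100/1727
  p_6/q_6 = 1427437/39697
q_5 = 1727 ≤ 2218 < 39697 = q_6, so the answer is 62100/1727.

62100/1727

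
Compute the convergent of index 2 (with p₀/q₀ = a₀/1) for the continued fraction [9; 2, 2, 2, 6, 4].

47/5

Using pₖ = aₖpₖ₋₁ + pₖ₋₂, qₖ = aₖqₖ₋₁ + qₖ₋₂ (with p₋₁=1, p₋₂=0, q₋₁=0, q₋₂=1):
  k=0: a=9, p=9, q=1
  k=1: a=2, p=19, q=2
  k=2: a=2, p=47, q=5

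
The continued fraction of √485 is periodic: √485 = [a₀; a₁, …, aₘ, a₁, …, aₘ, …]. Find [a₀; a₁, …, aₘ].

[22; 44]

a₀ = ⌊√485⌋ = 22.
With m₀=0, d₀=1 and mₖ₊₁ = dₖaₖ − mₖ, dₖ₊₁ = (n − mₖ₊₁²)/dₖ, aₖ₊₁ = ⌊(a₀+mₖ₊₁)/dₖ₊₁⌋:
  k=1: m=22, d=1, a=44
d=1 and a=2a₀=44 at k=1, so the next step gives (m, d) = (22, 1) again — its k=1 value — and the period has length 1.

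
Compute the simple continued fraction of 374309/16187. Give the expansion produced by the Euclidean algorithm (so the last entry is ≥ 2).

[23; 8, 16, 3, 13, 3]

374309 = 23×16187 + 2008
16187 = 8×2008 + 123
2008 = 16×123 + 40
123 = 3×40 + 3
40 = 13×3 + 1
3 = 3×1 + 0  (stop)
So 374309/16187 = [23; 8, 16, 3, 13, 3].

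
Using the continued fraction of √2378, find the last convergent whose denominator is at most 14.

√2378 = [48; 1, 3, 3, 1, 96, …] (period length 5).
Convergents:
  p_0/q_0 = 48/1
  p_1/q_1 = 49/1
  p_2/q_2 = 195/4
  p_3/q_3 = 634/13
  p_4/q_4 = 829/17
q_3 = 13 ≤ 14 < 17 = q_4, so the answer is 634/13.

634/13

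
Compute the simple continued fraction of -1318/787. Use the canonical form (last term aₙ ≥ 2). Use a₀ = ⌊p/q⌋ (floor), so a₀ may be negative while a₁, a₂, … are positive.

[-2; 3, 13, 2, 9]

-1318 = -2·787 + 256
787 = 3·256 + 19
256 = 13·19 + 9
19 = 2·9 + 1
9 = 9·1 + 0  (stop)
So -1318/787 = [-2; 3, 13, 2, 9].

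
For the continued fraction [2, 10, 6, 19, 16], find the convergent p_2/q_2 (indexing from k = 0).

128/61

Using pₖ = aₖpₖ₋₁ + pₖ₋₂, qₖ = aₖqₖ₋₁ + qₖ₋₂ (with p₋₁=1, p₋₂=0, q₋₁=0, q₋₂=1):
  k=0: a=2, p=2, q=1
  k=1: a=10, p=21, q=10
  k=2: a=6, p=128, q=61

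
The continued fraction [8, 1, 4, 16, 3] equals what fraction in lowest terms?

Using pₖ = aₖpₖ₋₁ + pₖ₋₂ and qₖ = aₖqₖ₋₁ + qₖ₋₂:
  k=0: a=8, p=8, q=1
  k=1: a=1, p=9, q=1
  k=2: a=4, p=44, q=5
  k=3: a=16, p=713, q=81
  k=4: a=3, p=2183, q=248

2183/248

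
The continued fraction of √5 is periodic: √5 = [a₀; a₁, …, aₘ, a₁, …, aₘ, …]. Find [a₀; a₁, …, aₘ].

a₀ = ⌊√5⌋ = 2.
With m₀=0, d₀=1 and mₖ₊₁ = dₖaₖ − mₖ, dₖ₊₁ = (n − mₖ₊₁²)/dₖ, aₖ₊₁ = ⌊(a₀+mₖ₊₁)/dₖ₊₁⌋:
  k=1: m=2, d=1, a=4
d=1 and a=2a₀=4 at k=1, so the next step gives (m, d) = (2, 1) again — its k=1 value — and the period has length 1.

[2; 4]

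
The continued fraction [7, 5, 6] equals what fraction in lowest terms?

223/31

Using pₖ = aₖpₖ₋₁ + pₖ₋₂ and qₖ = aₖqₖ₋₁ + qₖ₋₂:
  k=0: a=7, p=7, q=1
  k=1: a=5, p=36, q=5
  k=2: a=6, p=223, q=31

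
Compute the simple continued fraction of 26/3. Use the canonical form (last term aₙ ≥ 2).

26 = 8×3 + 2
3 = 1×2 + 1
2 = 2×1 + 0  (stop)
So 26/3 = [8; 1, 2].

[8; 1, 2]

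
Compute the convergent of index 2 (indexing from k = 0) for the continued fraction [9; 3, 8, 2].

Using pₖ = aₖpₖ₋₁ + pₖ₋₂, qₖ = aₖqₖ₋₁ + qₖ₋₂ (with p₋₁=1, p₋₂=0, q₋₁=0, q₋₂=1):
  k=0: a=9, p=9, q=1
  k=1: a=3, p=28, q=3
  k=2: a=8, p=233, q=25

233/25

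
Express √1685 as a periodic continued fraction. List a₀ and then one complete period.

[41; 20, 1, 1, 20, 82]

a₀ = ⌊√1685⌋ = 41.
With m₀=0, d₀=1 and mₖ₊₁ = dₖaₖ − mₖ, dₖ₊₁ = (n − mₖ₊₁²)/dₖ, aₖ₊₁ = ⌊(a₀+mₖ₊₁)/dₖ₊₁⌋:
  k=1: m=41, d=4, a=20
  k=2: m=39, d=41, a=1
  k=3: m=2, d=41, a=1
  k=4: m=39, d=4, a=20
  k=5: m=41, d=1, a=82
d=1 and a=2a₀=82 at k=5, so the next step gives (m, d) = (41, 4) again — its k=1 value — and the period has length 5.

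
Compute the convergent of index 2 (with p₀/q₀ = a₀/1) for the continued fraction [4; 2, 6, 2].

58/13

Using pₖ = aₖpₖ₋₁ + pₖ₋₂, qₖ = aₖqₖ₋₁ + qₖ₋₂ (with p₋₁=1, p₋₂=0, q₋₁=0, q₋₂=1):
  k=0: a=4, p=4, q=1
  k=1: a=2, p=9, q=2
  k=2: a=6, p=58, q=13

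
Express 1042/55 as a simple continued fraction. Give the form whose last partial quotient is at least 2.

1042 = 18*55 + 52
55 = 1*52 + 3
52 = 17*3 + 1
3 = 3*1 + 0  (stop)
So 1042/55 = [18; 1, 17, 3].

[18; 1, 17, 3]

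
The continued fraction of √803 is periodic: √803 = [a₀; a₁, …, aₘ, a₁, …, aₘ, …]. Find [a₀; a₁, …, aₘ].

a₀ = ⌊√803⌋ = 28.
With m₀=0, d₀=1 and mₖ₊₁ = dₖaₖ − mₖ, dₖ₊₁ = (n − mₖ₊₁²)/dₖ, aₖ₊₁ = ⌊(a₀+mₖ₊₁)/dₖ₊₁⌋:
  k=1: m=28, d=19, a=2
  k=2: m=10, d=37, a=1
  k=3: m=27, d=2, a=27
  k=4: m=27, d=37, a=1
  k=5: m=10, d=19, a=2
  k=6: m=28, d=1, a=56
d=1 and a=2a₀=56 at k=6, so the next step gives (m, d) = (28, 19) again — its k=1 value — and the period has length 6.

[28; 2, 1, 27, 1, 2, 56]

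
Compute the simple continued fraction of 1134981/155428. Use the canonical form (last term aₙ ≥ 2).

1134981 = 7*155428 + 46985
155428 = 3*46985 + 14473
46985 = 3*14473 + 3566
14473 = 4*3566 + 209
3566 = 17*209 + 13
209 = 16*13 + 1
13 = 13*1 + 0  (stop)
So 1134981/155428 = [7; 3, 3, 4, 17, 16, 13].

[7; 3, 3, 4, 17, 16, 13]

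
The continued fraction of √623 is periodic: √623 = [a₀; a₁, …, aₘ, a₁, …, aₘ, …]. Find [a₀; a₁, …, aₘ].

[24; 1, 23, 1, 48]

a₀ = ⌊√623⌋ = 24.
With m₀=0, d₀=1 and mₖ₊₁ = dₖaₖ − mₖ, dₖ₊₁ = (n − mₖ₊₁²)/dₖ, aₖ₊₁ = ⌊(a₀+mₖ₊₁)/dₖ₊₁⌋:
  k=1: m=24, d=47, a=1
  k=2: m=23, d=2, a=23
  k=3: m=23, d=47, a=1
  k=4: m=24, d=1, a=48
d=1 and a=2a₀=48 at k=4, so the next step gives (m, d) = (24, 47) again — its k=1 value — and the period has length 4.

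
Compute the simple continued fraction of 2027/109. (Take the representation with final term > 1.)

2027 = 18*109 + 65
109 = 1*65 + 44
65 = 1*44 + 21
44 = 2*21 + 2
21 = 10*2 + 1
2 = 2*1 + 0  (stop)
So 2027/109 = [18; 1, 1, 2, 10, 2].

[18; 1, 1, 2, 10, 2]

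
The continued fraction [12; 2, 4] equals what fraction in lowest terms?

Using pₖ = aₖpₖ₋₁ + pₖ₋₂ and qₖ = aₖqₖ₋₁ + qₖ₋₂:
  k=0: a=12, p=12, q=1
  k=1: a=2, p=25, q=2
  k=2: a=4, p=112, q=9

112/9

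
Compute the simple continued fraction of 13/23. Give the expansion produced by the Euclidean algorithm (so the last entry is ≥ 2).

13 = 0·23 + 13
23 = 1·13 + 10
13 = 1·10 + 3
10 = 3·3 + 1
3 = 3·1 + 0  (stop)
So 13/23 = [0; 1, 1, 3, 3].

[0; 1, 1, 3, 3]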